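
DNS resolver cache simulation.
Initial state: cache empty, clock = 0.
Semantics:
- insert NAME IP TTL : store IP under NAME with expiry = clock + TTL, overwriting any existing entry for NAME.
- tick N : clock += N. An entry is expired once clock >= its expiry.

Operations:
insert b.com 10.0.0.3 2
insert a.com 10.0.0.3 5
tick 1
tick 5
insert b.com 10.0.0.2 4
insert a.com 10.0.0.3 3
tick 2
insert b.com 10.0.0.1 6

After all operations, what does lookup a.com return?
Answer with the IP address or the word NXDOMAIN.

Answer: 10.0.0.3

Derivation:
Op 1: insert b.com -> 10.0.0.3 (expiry=0+2=2). clock=0
Op 2: insert a.com -> 10.0.0.3 (expiry=0+5=5). clock=0
Op 3: tick 1 -> clock=1.
Op 4: tick 5 -> clock=6. purged={a.com,b.com}
Op 5: insert b.com -> 10.0.0.2 (expiry=6+4=10). clock=6
Op 6: insert a.com -> 10.0.0.3 (expiry=6+3=9). clock=6
Op 7: tick 2 -> clock=8.
Op 8: insert b.com -> 10.0.0.1 (expiry=8+6=14). clock=8
lookup a.com: present, ip=10.0.0.3 expiry=9 > clock=8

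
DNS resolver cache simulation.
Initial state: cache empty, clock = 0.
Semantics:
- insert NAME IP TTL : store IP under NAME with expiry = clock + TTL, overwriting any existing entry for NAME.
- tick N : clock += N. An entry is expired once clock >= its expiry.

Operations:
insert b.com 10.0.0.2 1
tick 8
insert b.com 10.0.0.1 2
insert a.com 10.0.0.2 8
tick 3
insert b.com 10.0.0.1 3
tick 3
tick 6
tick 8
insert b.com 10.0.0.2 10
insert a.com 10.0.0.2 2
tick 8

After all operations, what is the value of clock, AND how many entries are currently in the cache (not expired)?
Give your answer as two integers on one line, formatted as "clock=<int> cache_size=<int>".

Answer: clock=36 cache_size=1

Derivation:
Op 1: insert b.com -> 10.0.0.2 (expiry=0+1=1). clock=0
Op 2: tick 8 -> clock=8. purged={b.com}
Op 3: insert b.com -> 10.0.0.1 (expiry=8+2=10). clock=8
Op 4: insert a.com -> 10.0.0.2 (expiry=8+8=16). clock=8
Op 5: tick 3 -> clock=11. purged={b.com}
Op 6: insert b.com -> 10.0.0.1 (expiry=11+3=14). clock=11
Op 7: tick 3 -> clock=14. purged={b.com}
Op 8: tick 6 -> clock=20. purged={a.com}
Op 9: tick 8 -> clock=28.
Op 10: insert b.com -> 10.0.0.2 (expiry=28+10=38). clock=28
Op 11: insert a.com -> 10.0.0.2 (expiry=28+2=30). clock=28
Op 12: tick 8 -> clock=36. purged={a.com}
Final clock = 36
Final cache (unexpired): {b.com} -> size=1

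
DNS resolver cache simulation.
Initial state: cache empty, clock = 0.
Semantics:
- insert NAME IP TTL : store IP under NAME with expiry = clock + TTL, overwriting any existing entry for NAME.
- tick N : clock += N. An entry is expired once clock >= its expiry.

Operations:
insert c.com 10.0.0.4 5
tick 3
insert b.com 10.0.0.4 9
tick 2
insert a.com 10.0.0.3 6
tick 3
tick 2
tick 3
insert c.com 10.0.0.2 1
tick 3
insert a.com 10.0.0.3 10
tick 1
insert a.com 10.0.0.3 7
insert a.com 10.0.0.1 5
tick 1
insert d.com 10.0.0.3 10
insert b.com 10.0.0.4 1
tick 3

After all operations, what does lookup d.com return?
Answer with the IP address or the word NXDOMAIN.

Answer: 10.0.0.3

Derivation:
Op 1: insert c.com -> 10.0.0.4 (expiry=0+5=5). clock=0
Op 2: tick 3 -> clock=3.
Op 3: insert b.com -> 10.0.0.4 (expiry=3+9=12). clock=3
Op 4: tick 2 -> clock=5. purged={c.com}
Op 5: insert a.com -> 10.0.0.3 (expiry=5+6=11). clock=5
Op 6: tick 3 -> clock=8.
Op 7: tick 2 -> clock=10.
Op 8: tick 3 -> clock=13. purged={a.com,b.com}
Op 9: insert c.com -> 10.0.0.2 (expiry=13+1=14). clock=13
Op 10: tick 3 -> clock=16. purged={c.com}
Op 11: insert a.com -> 10.0.0.3 (expiry=16+10=26). clock=16
Op 12: tick 1 -> clock=17.
Op 13: insert a.com -> 10.0.0.3 (expiry=17+7=24). clock=17
Op 14: insert a.com -> 10.0.0.1 (expiry=17+5=22). clock=17
Op 15: tick 1 -> clock=18.
Op 16: insert d.com -> 10.0.0.3 (expiry=18+10=28). clock=18
Op 17: insert b.com -> 10.0.0.4 (expiry=18+1=19). clock=18
Op 18: tick 3 -> clock=21. purged={b.com}
lookup d.com: present, ip=10.0.0.3 expiry=28 > clock=21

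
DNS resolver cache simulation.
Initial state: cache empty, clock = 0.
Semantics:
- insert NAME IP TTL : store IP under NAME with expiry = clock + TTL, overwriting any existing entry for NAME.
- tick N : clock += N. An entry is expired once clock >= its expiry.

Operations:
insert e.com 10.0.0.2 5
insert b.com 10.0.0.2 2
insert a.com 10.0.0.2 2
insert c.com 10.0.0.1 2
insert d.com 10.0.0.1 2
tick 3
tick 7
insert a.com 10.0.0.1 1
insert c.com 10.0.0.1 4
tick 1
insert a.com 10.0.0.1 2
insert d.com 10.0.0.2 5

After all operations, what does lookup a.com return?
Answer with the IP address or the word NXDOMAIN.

Op 1: insert e.com -> 10.0.0.2 (expiry=0+5=5). clock=0
Op 2: insert b.com -> 10.0.0.2 (expiry=0+2=2). clock=0
Op 3: insert a.com -> 10.0.0.2 (expiry=0+2=2). clock=0
Op 4: insert c.com -> 10.0.0.1 (expiry=0+2=2). clock=0
Op 5: insert d.com -> 10.0.0.1 (expiry=0+2=2). clock=0
Op 6: tick 3 -> clock=3. purged={a.com,b.com,c.com,d.com}
Op 7: tick 7 -> clock=10. purged={e.com}
Op 8: insert a.com -> 10.0.0.1 (expiry=10+1=11). clock=10
Op 9: insert c.com -> 10.0.0.1 (expiry=10+4=14). clock=10
Op 10: tick 1 -> clock=11. purged={a.com}
Op 11: insert a.com -> 10.0.0.1 (expiry=11+2=13). clock=11
Op 12: insert d.com -> 10.0.0.2 (expiry=11+5=16). clock=11
lookup a.com: present, ip=10.0.0.1 expiry=13 > clock=11

Answer: 10.0.0.1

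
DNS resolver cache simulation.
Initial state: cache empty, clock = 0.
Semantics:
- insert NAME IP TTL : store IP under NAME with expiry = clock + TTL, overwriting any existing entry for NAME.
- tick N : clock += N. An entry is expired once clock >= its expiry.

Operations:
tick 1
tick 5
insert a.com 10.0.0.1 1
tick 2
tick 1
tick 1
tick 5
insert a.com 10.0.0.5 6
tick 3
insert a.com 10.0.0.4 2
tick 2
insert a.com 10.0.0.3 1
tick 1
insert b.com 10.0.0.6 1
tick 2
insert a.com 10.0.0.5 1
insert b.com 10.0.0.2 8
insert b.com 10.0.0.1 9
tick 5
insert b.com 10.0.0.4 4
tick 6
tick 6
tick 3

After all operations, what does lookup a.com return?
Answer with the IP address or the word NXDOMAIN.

Op 1: tick 1 -> clock=1.
Op 2: tick 5 -> clock=6.
Op 3: insert a.com -> 10.0.0.1 (expiry=6+1=7). clock=6
Op 4: tick 2 -> clock=8. purged={a.com}
Op 5: tick 1 -> clock=9.
Op 6: tick 1 -> clock=10.
Op 7: tick 5 -> clock=15.
Op 8: insert a.com -> 10.0.0.5 (expiry=15+6=21). clock=15
Op 9: tick 3 -> clock=18.
Op 10: insert a.com -> 10.0.0.4 (expiry=18+2=20). clock=18
Op 11: tick 2 -> clock=20. purged={a.com}
Op 12: insert a.com -> 10.0.0.3 (expiry=20+1=21). clock=20
Op 13: tick 1 -> clock=21. purged={a.com}
Op 14: insert b.com -> 10.0.0.6 (expiry=21+1=22). clock=21
Op 15: tick 2 -> clock=23. purged={b.com}
Op 16: insert a.com -> 10.0.0.5 (expiry=23+1=24). clock=23
Op 17: insert b.com -> 10.0.0.2 (expiry=23+8=31). clock=23
Op 18: insert b.com -> 10.0.0.1 (expiry=23+9=32). clock=23
Op 19: tick 5 -> clock=28. purged={a.com}
Op 20: insert b.com -> 10.0.0.4 (expiry=28+4=32). clock=28
Op 21: tick 6 -> clock=34. purged={b.com}
Op 22: tick 6 -> clock=40.
Op 23: tick 3 -> clock=43.
lookup a.com: not in cache (expired or never inserted)

Answer: NXDOMAIN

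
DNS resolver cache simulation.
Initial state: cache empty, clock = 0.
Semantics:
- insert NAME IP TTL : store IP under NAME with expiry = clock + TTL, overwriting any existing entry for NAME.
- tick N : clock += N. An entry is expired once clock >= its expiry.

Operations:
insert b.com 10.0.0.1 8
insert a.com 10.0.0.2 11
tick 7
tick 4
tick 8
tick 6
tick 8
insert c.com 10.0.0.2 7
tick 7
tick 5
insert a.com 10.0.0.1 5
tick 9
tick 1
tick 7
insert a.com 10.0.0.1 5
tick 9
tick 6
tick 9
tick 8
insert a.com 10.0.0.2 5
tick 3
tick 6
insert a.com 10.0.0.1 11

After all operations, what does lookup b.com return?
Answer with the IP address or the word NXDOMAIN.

Op 1: insert b.com -> 10.0.0.1 (expiry=0+8=8). clock=0
Op 2: insert a.com -> 10.0.0.2 (expiry=0+11=11). clock=0
Op 3: tick 7 -> clock=7.
Op 4: tick 4 -> clock=11. purged={a.com,b.com}
Op 5: tick 8 -> clock=19.
Op 6: tick 6 -> clock=25.
Op 7: tick 8 -> clock=33.
Op 8: insert c.com -> 10.0.0.2 (expiry=33+7=40). clock=33
Op 9: tick 7 -> clock=40. purged={c.com}
Op 10: tick 5 -> clock=45.
Op 11: insert a.com -> 10.0.0.1 (expiry=45+5=50). clock=45
Op 12: tick 9 -> clock=54. purged={a.com}
Op 13: tick 1 -> clock=55.
Op 14: tick 7 -> clock=62.
Op 15: insert a.com -> 10.0.0.1 (expiry=62+5=67). clock=62
Op 16: tick 9 -> clock=71. purged={a.com}
Op 17: tick 6 -> clock=77.
Op 18: tick 9 -> clock=86.
Op 19: tick 8 -> clock=94.
Op 20: insert a.com -> 10.0.0.2 (expiry=94+5=99). clock=94
Op 21: tick 3 -> clock=97.
Op 22: tick 6 -> clock=103. purged={a.com}
Op 23: insert a.com -> 10.0.0.1 (expiry=103+11=114). clock=103
lookup b.com: not in cache (expired or never inserted)

Answer: NXDOMAIN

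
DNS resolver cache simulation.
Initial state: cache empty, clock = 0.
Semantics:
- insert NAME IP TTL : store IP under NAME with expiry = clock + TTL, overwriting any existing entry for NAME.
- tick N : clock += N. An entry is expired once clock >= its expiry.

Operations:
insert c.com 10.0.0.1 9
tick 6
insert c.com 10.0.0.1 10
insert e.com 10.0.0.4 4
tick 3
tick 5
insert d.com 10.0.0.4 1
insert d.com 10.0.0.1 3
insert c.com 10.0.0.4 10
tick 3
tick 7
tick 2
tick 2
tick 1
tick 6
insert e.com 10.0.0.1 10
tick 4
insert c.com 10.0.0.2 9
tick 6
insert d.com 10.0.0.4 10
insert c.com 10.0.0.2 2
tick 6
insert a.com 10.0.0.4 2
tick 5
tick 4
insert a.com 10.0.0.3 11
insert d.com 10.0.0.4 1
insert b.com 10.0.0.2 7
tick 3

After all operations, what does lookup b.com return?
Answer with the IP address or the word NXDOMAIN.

Answer: 10.0.0.2

Derivation:
Op 1: insert c.com -> 10.0.0.1 (expiry=0+9=9). clock=0
Op 2: tick 6 -> clock=6.
Op 3: insert c.com -> 10.0.0.1 (expiry=6+10=16). clock=6
Op 4: insert e.com -> 10.0.0.4 (expiry=6+4=10). clock=6
Op 5: tick 3 -> clock=9.
Op 6: tick 5 -> clock=14. purged={e.com}
Op 7: insert d.com -> 10.0.0.4 (expiry=14+1=15). clock=14
Op 8: insert d.com -> 10.0.0.1 (expiry=14+3=17). clock=14
Op 9: insert c.com -> 10.0.0.4 (expiry=14+10=24). clock=14
Op 10: tick 3 -> clock=17. purged={d.com}
Op 11: tick 7 -> clock=24. purged={c.com}
Op 12: tick 2 -> clock=26.
Op 13: tick 2 -> clock=28.
Op 14: tick 1 -> clock=29.
Op 15: tick 6 -> clock=35.
Op 16: insert e.com -> 10.0.0.1 (expiry=35+10=45). clock=35
Op 17: tick 4 -> clock=39.
Op 18: insert c.com -> 10.0.0.2 (expiry=39+9=48). clock=39
Op 19: tick 6 -> clock=45. purged={e.com}
Op 20: insert d.com -> 10.0.0.4 (expiry=45+10=55). clock=45
Op 21: insert c.com -> 10.0.0.2 (expiry=45+2=47). clock=45
Op 22: tick 6 -> clock=51. purged={c.com}
Op 23: insert a.com -> 10.0.0.4 (expiry=51+2=53). clock=51
Op 24: tick 5 -> clock=56. purged={a.com,d.com}
Op 25: tick 4 -> clock=60.
Op 26: insert a.com -> 10.0.0.3 (expiry=60+11=71). clock=60
Op 27: insert d.com -> 10.0.0.4 (expiry=60+1=61). clock=60
Op 28: insert b.com -> 10.0.0.2 (expiry=60+7=67). clock=60
Op 29: tick 3 -> clock=63. purged={d.com}
lookup b.com: present, ip=10.0.0.2 expiry=67 > clock=63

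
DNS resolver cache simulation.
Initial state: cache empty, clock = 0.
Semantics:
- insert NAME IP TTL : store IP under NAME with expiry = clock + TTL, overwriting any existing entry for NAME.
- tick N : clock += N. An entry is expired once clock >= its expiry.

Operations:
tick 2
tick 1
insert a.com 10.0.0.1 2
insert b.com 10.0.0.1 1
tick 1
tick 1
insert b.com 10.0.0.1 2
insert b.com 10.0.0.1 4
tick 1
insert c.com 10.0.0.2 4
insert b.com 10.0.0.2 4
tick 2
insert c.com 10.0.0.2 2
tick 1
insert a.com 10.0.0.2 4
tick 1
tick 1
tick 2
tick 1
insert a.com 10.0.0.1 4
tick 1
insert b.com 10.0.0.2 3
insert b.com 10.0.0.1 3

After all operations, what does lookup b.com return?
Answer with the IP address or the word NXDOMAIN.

Op 1: tick 2 -> clock=2.
Op 2: tick 1 -> clock=3.
Op 3: insert a.com -> 10.0.0.1 (expiry=3+2=5). clock=3
Op 4: insert b.com -> 10.0.0.1 (expiry=3+1=4). clock=3
Op 5: tick 1 -> clock=4. purged={b.com}
Op 6: tick 1 -> clock=5. purged={a.com}
Op 7: insert b.com -> 10.0.0.1 (expiry=5+2=7). clock=5
Op 8: insert b.com -> 10.0.0.1 (expiry=5+4=9). clock=5
Op 9: tick 1 -> clock=6.
Op 10: insert c.com -> 10.0.0.2 (expiry=6+4=10). clock=6
Op 11: insert b.com -> 10.0.0.2 (expiry=6+4=10). clock=6
Op 12: tick 2 -> clock=8.
Op 13: insert c.com -> 10.0.0.2 (expiry=8+2=10). clock=8
Op 14: tick 1 -> clock=9.
Op 15: insert a.com -> 10.0.0.2 (expiry=9+4=13). clock=9
Op 16: tick 1 -> clock=10. purged={b.com,c.com}
Op 17: tick 1 -> clock=11.
Op 18: tick 2 -> clock=13. purged={a.com}
Op 19: tick 1 -> clock=14.
Op 20: insert a.com -> 10.0.0.1 (expiry=14+4=18). clock=14
Op 21: tick 1 -> clock=15.
Op 22: insert b.com -> 10.0.0.2 (expiry=15+3=18). clock=15
Op 23: insert b.com -> 10.0.0.1 (expiry=15+3=18). clock=15
lookup b.com: present, ip=10.0.0.1 expiry=18 > clock=15

Answer: 10.0.0.1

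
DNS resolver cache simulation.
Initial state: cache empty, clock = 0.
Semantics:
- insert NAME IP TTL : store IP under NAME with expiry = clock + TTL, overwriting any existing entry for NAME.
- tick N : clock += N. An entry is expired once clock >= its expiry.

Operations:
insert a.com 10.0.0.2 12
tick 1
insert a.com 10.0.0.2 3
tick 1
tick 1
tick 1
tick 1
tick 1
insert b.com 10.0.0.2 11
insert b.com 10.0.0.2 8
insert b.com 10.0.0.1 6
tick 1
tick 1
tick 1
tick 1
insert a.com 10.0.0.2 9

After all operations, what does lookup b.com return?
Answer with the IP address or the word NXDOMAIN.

Op 1: insert a.com -> 10.0.0.2 (expiry=0+12=12). clock=0
Op 2: tick 1 -> clock=1.
Op 3: insert a.com -> 10.0.0.2 (expiry=1+3=4). clock=1
Op 4: tick 1 -> clock=2.
Op 5: tick 1 -> clock=3.
Op 6: tick 1 -> clock=4. purged={a.com}
Op 7: tick 1 -> clock=5.
Op 8: tick 1 -> clock=6.
Op 9: insert b.com -> 10.0.0.2 (expiry=6+11=17). clock=6
Op 10: insert b.com -> 10.0.0.2 (expiry=6+8=14). clock=6
Op 11: insert b.com -> 10.0.0.1 (expiry=6+6=12). clock=6
Op 12: tick 1 -> clock=7.
Op 13: tick 1 -> clock=8.
Op 14: tick 1 -> clock=9.
Op 15: tick 1 -> clock=10.
Op 16: insert a.com -> 10.0.0.2 (expiry=10+9=19). clock=10
lookup b.com: present, ip=10.0.0.1 expiry=12 > clock=10

Answer: 10.0.0.1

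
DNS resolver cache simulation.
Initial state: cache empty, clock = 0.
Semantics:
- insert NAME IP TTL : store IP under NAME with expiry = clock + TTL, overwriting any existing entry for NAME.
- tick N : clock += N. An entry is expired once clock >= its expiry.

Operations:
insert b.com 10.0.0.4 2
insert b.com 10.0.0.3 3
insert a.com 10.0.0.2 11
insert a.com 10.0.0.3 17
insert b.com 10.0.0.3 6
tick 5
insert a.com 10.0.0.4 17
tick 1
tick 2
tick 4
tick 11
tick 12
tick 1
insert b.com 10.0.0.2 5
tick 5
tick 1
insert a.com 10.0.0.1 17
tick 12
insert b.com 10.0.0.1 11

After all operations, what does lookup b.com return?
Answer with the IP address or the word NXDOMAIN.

Op 1: insert b.com -> 10.0.0.4 (expiry=0+2=2). clock=0
Op 2: insert b.com -> 10.0.0.3 (expiry=0+3=3). clock=0
Op 3: insert a.com -> 10.0.0.2 (expiry=0+11=11). clock=0
Op 4: insert a.com -> 10.0.0.3 (expiry=0+17=17). clock=0
Op 5: insert b.com -> 10.0.0.3 (expiry=0+6=6). clock=0
Op 6: tick 5 -> clock=5.
Op 7: insert a.com -> 10.0.0.4 (expiry=5+17=22). clock=5
Op 8: tick 1 -> clock=6. purged={b.com}
Op 9: tick 2 -> clock=8.
Op 10: tick 4 -> clock=12.
Op 11: tick 11 -> clock=23. purged={a.com}
Op 12: tick 12 -> clock=35.
Op 13: tick 1 -> clock=36.
Op 14: insert b.com -> 10.0.0.2 (expiry=36+5=41). clock=36
Op 15: tick 5 -> clock=41. purged={b.com}
Op 16: tick 1 -> clock=42.
Op 17: insert a.com -> 10.0.0.1 (expiry=42+17=59). clock=42
Op 18: tick 12 -> clock=54.
Op 19: insert b.com -> 10.0.0.1 (expiry=54+11=65). clock=54
lookup b.com: present, ip=10.0.0.1 expiry=65 > clock=54

Answer: 10.0.0.1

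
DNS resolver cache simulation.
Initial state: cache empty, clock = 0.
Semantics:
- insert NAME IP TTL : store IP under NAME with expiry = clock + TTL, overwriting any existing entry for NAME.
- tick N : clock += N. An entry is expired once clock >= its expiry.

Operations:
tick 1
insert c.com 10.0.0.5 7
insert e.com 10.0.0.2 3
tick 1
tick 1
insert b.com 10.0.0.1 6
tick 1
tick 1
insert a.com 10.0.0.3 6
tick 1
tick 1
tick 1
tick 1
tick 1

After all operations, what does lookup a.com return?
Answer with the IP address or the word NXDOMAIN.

Answer: 10.0.0.3

Derivation:
Op 1: tick 1 -> clock=1.
Op 2: insert c.com -> 10.0.0.5 (expiry=1+7=8). clock=1
Op 3: insert e.com -> 10.0.0.2 (expiry=1+3=4). clock=1
Op 4: tick 1 -> clock=2.
Op 5: tick 1 -> clock=3.
Op 6: insert b.com -> 10.0.0.1 (expiry=3+6=9). clock=3
Op 7: tick 1 -> clock=4. purged={e.com}
Op 8: tick 1 -> clock=5.
Op 9: insert a.com -> 10.0.0.3 (expiry=5+6=11). clock=5
Op 10: tick 1 -> clock=6.
Op 11: tick 1 -> clock=7.
Op 12: tick 1 -> clock=8. purged={c.com}
Op 13: tick 1 -> clock=9. purged={b.com}
Op 14: tick 1 -> clock=10.
lookup a.com: present, ip=10.0.0.3 expiry=11 > clock=10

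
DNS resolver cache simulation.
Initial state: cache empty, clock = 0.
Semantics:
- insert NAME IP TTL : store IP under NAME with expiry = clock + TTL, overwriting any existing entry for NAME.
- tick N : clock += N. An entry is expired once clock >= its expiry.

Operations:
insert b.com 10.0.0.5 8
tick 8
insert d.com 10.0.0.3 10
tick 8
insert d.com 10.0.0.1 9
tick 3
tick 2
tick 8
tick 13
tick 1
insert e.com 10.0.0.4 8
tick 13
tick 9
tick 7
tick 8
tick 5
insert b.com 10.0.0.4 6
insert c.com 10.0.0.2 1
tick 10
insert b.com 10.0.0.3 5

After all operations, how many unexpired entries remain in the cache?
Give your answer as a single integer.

Answer: 1

Derivation:
Op 1: insert b.com -> 10.0.0.5 (expiry=0+8=8). clock=0
Op 2: tick 8 -> clock=8. purged={b.com}
Op 3: insert d.com -> 10.0.0.3 (expiry=8+10=18). clock=8
Op 4: tick 8 -> clock=16.
Op 5: insert d.com -> 10.0.0.1 (expiry=16+9=25). clock=16
Op 6: tick 3 -> clock=19.
Op 7: tick 2 -> clock=21.
Op 8: tick 8 -> clock=29. purged={d.com}
Op 9: tick 13 -> clock=42.
Op 10: tick 1 -> clock=43.
Op 11: insert e.com -> 10.0.0.4 (expiry=43+8=51). clock=43
Op 12: tick 13 -> clock=56. purged={e.com}
Op 13: tick 9 -> clock=65.
Op 14: tick 7 -> clock=72.
Op 15: tick 8 -> clock=80.
Op 16: tick 5 -> clock=85.
Op 17: insert b.com -> 10.0.0.4 (expiry=85+6=91). clock=85
Op 18: insert c.com -> 10.0.0.2 (expiry=85+1=86). clock=85
Op 19: tick 10 -> clock=95. purged={b.com,c.com}
Op 20: insert b.com -> 10.0.0.3 (expiry=95+5=100). clock=95
Final cache (unexpired): {b.com} -> size=1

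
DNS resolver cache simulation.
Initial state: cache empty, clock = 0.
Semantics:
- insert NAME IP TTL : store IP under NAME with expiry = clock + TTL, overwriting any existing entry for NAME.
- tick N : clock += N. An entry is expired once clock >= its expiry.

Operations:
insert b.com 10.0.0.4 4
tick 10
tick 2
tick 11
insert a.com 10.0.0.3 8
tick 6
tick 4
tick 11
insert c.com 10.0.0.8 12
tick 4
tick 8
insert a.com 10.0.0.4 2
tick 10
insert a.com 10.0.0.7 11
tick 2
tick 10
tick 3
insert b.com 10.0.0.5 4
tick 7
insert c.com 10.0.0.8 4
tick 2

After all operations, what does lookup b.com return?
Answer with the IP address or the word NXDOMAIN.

Answer: NXDOMAIN

Derivation:
Op 1: insert b.com -> 10.0.0.4 (expiry=0+4=4). clock=0
Op 2: tick 10 -> clock=10. purged={b.com}
Op 3: tick 2 -> clock=12.
Op 4: tick 11 -> clock=23.
Op 5: insert a.com -> 10.0.0.3 (expiry=23+8=31). clock=23
Op 6: tick 6 -> clock=29.
Op 7: tick 4 -> clock=33. purged={a.com}
Op 8: tick 11 -> clock=44.
Op 9: insert c.com -> 10.0.0.8 (expiry=44+12=56). clock=44
Op 10: tick 4 -> clock=48.
Op 11: tick 8 -> clock=56. purged={c.com}
Op 12: insert a.com -> 10.0.0.4 (expiry=56+2=58). clock=56
Op 13: tick 10 -> clock=66. purged={a.com}
Op 14: insert a.com -> 10.0.0.7 (expiry=66+11=77). clock=66
Op 15: tick 2 -> clock=68.
Op 16: tick 10 -> clock=78. purged={a.com}
Op 17: tick 3 -> clock=81.
Op 18: insert b.com -> 10.0.0.5 (expiry=81+4=85). clock=81
Op 19: tick 7 -> clock=88. purged={b.com}
Op 20: insert c.com -> 10.0.0.8 (expiry=88+4=92). clock=88
Op 21: tick 2 -> clock=90.
lookup b.com: not in cache (expired or never inserted)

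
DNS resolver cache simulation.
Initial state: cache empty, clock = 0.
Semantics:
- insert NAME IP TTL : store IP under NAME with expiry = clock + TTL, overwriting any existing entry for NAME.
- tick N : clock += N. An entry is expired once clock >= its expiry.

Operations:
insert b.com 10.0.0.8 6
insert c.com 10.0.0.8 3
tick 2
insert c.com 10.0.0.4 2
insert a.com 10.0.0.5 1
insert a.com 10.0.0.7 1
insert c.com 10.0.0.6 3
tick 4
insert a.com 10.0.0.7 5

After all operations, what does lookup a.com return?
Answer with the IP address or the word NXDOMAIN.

Op 1: insert b.com -> 10.0.0.8 (expiry=0+6=6). clock=0
Op 2: insert c.com -> 10.0.0.8 (expiry=0+3=3). clock=0
Op 3: tick 2 -> clock=2.
Op 4: insert c.com -> 10.0.0.4 (expiry=2+2=4). clock=2
Op 5: insert a.com -> 10.0.0.5 (expiry=2+1=3). clock=2
Op 6: insert a.com -> 10.0.0.7 (expiry=2+1=3). clock=2
Op 7: insert c.com -> 10.0.0.6 (expiry=2+3=5). clock=2
Op 8: tick 4 -> clock=6. purged={a.com,b.com,c.com}
Op 9: insert a.com -> 10.0.0.7 (expiry=6+5=11). clock=6
lookup a.com: present, ip=10.0.0.7 expiry=11 > clock=6

Answer: 10.0.0.7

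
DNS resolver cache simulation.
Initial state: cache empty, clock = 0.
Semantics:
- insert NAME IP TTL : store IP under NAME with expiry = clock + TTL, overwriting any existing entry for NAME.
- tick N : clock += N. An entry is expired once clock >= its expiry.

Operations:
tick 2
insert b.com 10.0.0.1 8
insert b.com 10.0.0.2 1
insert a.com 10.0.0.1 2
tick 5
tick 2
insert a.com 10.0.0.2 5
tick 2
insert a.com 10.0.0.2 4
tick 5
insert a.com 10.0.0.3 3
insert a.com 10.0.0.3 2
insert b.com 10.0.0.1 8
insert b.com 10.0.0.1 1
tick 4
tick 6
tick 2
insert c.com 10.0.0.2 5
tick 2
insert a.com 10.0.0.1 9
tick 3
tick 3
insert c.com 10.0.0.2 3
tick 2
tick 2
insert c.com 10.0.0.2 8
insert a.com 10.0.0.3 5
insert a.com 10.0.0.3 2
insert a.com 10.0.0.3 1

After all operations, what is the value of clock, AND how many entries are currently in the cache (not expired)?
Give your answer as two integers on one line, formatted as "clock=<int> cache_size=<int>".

Answer: clock=40 cache_size=2

Derivation:
Op 1: tick 2 -> clock=2.
Op 2: insert b.com -> 10.0.0.1 (expiry=2+8=10). clock=2
Op 3: insert b.com -> 10.0.0.2 (expiry=2+1=3). clock=2
Op 4: insert a.com -> 10.0.0.1 (expiry=2+2=4). clock=2
Op 5: tick 5 -> clock=7. purged={a.com,b.com}
Op 6: tick 2 -> clock=9.
Op 7: insert a.com -> 10.0.0.2 (expiry=9+5=14). clock=9
Op 8: tick 2 -> clock=11.
Op 9: insert a.com -> 10.0.0.2 (expiry=11+4=15). clock=11
Op 10: tick 5 -> clock=16. purged={a.com}
Op 11: insert a.com -> 10.0.0.3 (expiry=16+3=19). clock=16
Op 12: insert a.com -> 10.0.0.3 (expiry=16+2=18). clock=16
Op 13: insert b.com -> 10.0.0.1 (expiry=16+8=24). clock=16
Op 14: insert b.com -> 10.0.0.1 (expiry=16+1=17). clock=16
Op 15: tick 4 -> clock=20. purged={a.com,b.com}
Op 16: tick 6 -> clock=26.
Op 17: tick 2 -> clock=28.
Op 18: insert c.com -> 10.0.0.2 (expiry=28+5=33). clock=28
Op 19: tick 2 -> clock=30.
Op 20: insert a.com -> 10.0.0.1 (expiry=30+9=39). clock=30
Op 21: tick 3 -> clock=33. purged={c.com}
Op 22: tick 3 -> clock=36.
Op 23: insert c.com -> 10.0.0.2 (expiry=36+3=39). clock=36
Op 24: tick 2 -> clock=38.
Op 25: tick 2 -> clock=40. purged={a.com,c.com}
Op 26: insert c.com -> 10.0.0.2 (expiry=40+8=48). clock=40
Op 27: insert a.com -> 10.0.0.3 (expiry=40+5=45). clock=40
Op 28: insert a.com -> 10.0.0.3 (expiry=40+2=42). clock=40
Op 29: insert a.com -> 10.0.0.3 (expiry=40+1=41). clock=40
Final clock = 40
Final cache (unexpired): {a.com,c.com} -> size=2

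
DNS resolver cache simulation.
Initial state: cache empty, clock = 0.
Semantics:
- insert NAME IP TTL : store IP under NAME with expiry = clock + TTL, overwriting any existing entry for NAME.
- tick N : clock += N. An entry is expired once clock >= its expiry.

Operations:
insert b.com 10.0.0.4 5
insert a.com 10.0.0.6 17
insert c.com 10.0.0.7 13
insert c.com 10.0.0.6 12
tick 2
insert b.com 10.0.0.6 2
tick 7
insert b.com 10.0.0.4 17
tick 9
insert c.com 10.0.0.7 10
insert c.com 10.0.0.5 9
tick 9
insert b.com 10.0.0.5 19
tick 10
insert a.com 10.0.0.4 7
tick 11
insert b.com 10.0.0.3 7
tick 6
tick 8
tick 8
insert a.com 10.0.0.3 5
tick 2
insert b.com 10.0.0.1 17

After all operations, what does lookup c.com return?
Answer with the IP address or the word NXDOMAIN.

Op 1: insert b.com -> 10.0.0.4 (expiry=0+5=5). clock=0
Op 2: insert a.com -> 10.0.0.6 (expiry=0+17=17). clock=0
Op 3: insert c.com -> 10.0.0.7 (expiry=0+13=13). clock=0
Op 4: insert c.com -> 10.0.0.6 (expiry=0+12=12). clock=0
Op 5: tick 2 -> clock=2.
Op 6: insert b.com -> 10.0.0.6 (expiry=2+2=4). clock=2
Op 7: tick 7 -> clock=9. purged={b.com}
Op 8: insert b.com -> 10.0.0.4 (expiry=9+17=26). clock=9
Op 9: tick 9 -> clock=18. purged={a.com,c.com}
Op 10: insert c.com -> 10.0.0.7 (expiry=18+10=28). clock=18
Op 11: insert c.com -> 10.0.0.5 (expiry=18+9=27). clock=18
Op 12: tick 9 -> clock=27. purged={b.com,c.com}
Op 13: insert b.com -> 10.0.0.5 (expiry=27+19=46). clock=27
Op 14: tick 10 -> clock=37.
Op 15: insert a.com -> 10.0.0.4 (expiry=37+7=44). clock=37
Op 16: tick 11 -> clock=48. purged={a.com,b.com}
Op 17: insert b.com -> 10.0.0.3 (expiry=48+7=55). clock=48
Op 18: tick 6 -> clock=54.
Op 19: tick 8 -> clock=62. purged={b.com}
Op 20: tick 8 -> clock=70.
Op 21: insert a.com -> 10.0.0.3 (expiry=70+5=75). clock=70
Op 22: tick 2 -> clock=72.
Op 23: insert b.com -> 10.0.0.1 (expiry=72+17=89). clock=72
lookup c.com: not in cache (expired or never inserted)

Answer: NXDOMAIN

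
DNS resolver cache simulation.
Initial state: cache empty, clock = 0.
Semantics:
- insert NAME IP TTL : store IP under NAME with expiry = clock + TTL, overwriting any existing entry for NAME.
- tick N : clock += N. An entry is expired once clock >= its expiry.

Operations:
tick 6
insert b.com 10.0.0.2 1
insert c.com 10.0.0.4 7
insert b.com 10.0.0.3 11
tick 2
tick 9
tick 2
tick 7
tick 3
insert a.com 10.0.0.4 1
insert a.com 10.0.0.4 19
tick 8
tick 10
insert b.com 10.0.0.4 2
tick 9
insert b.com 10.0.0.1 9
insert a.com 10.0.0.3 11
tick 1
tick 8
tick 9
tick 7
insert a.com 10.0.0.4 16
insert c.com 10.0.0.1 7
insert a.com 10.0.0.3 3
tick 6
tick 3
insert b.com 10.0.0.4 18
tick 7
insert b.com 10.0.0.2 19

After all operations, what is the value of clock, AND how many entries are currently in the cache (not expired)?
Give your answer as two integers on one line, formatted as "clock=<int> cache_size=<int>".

Op 1: tick 6 -> clock=6.
Op 2: insert b.com -> 10.0.0.2 (expiry=6+1=7). clock=6
Op 3: insert c.com -> 10.0.0.4 (expiry=6+7=13). clock=6
Op 4: insert b.com -> 10.0.0.3 (expiry=6+11=17). clock=6
Op 5: tick 2 -> clock=8.
Op 6: tick 9 -> clock=17. purged={b.com,c.com}
Op 7: tick 2 -> clock=19.
Op 8: tick 7 -> clock=26.
Op 9: tick 3 -> clock=29.
Op 10: insert a.com -> 10.0.0.4 (expiry=29+1=30). clock=29
Op 11: insert a.com -> 10.0.0.4 (expiry=29+19=48). clock=29
Op 12: tick 8 -> clock=37.
Op 13: tick 10 -> clock=47.
Op 14: insert b.com -> 10.0.0.4 (expiry=47+2=49). clock=47
Op 15: tick 9 -> clock=56. purged={a.com,b.com}
Op 16: insert b.com -> 10.0.0.1 (expiry=56+9=65). clock=56
Op 17: insert a.com -> 10.0.0.3 (expiry=56+11=67). clock=56
Op 18: tick 1 -> clock=57.
Op 19: tick 8 -> clock=65. purged={b.com}
Op 20: tick 9 -> clock=74. purged={a.com}
Op 21: tick 7 -> clock=81.
Op 22: insert a.com -> 10.0.0.4 (expiry=81+16=97). clock=81
Op 23: insert c.com -> 10.0.0.1 (expiry=81+7=88). clock=81
Op 24: insert a.com -> 10.0.0.3 (expiry=81+3=84). clock=81
Op 25: tick 6 -> clock=87. purged={a.com}
Op 26: tick 3 -> clock=90. purged={c.com}
Op 27: insert b.com -> 10.0.0.4 (expiry=90+18=108). clock=90
Op 28: tick 7 -> clock=97.
Op 29: insert b.com -> 10.0.0.2 (expiry=97+19=116). clock=97
Final clock = 97
Final cache (unexpired): {b.com} -> size=1

Answer: clock=97 cache_size=1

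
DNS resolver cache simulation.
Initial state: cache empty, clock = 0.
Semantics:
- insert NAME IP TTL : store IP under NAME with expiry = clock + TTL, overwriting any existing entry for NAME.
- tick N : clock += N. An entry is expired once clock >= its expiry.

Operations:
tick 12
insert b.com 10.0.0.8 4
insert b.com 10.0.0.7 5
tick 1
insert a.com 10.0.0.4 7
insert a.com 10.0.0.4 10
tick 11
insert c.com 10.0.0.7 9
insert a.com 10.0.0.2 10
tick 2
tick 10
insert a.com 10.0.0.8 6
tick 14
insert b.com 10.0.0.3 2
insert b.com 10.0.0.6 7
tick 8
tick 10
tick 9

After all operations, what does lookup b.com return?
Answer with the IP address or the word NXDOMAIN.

Op 1: tick 12 -> clock=12.
Op 2: insert b.com -> 10.0.0.8 (expiry=12+4=16). clock=12
Op 3: insert b.com -> 10.0.0.7 (expiry=12+5=17). clock=12
Op 4: tick 1 -> clock=13.
Op 5: insert a.com -> 10.0.0.4 (expiry=13+7=20). clock=13
Op 6: insert a.com -> 10.0.0.4 (expiry=13+10=23). clock=13
Op 7: tick 11 -> clock=24. purged={a.com,b.com}
Op 8: insert c.com -> 10.0.0.7 (expiry=24+9=33). clock=24
Op 9: insert a.com -> 10.0.0.2 (expiry=24+10=34). clock=24
Op 10: tick 2 -> clock=26.
Op 11: tick 10 -> clock=36. purged={a.com,c.com}
Op 12: insert a.com -> 10.0.0.8 (expiry=36+6=42). clock=36
Op 13: tick 14 -> clock=50. purged={a.com}
Op 14: insert b.com -> 10.0.0.3 (expiry=50+2=52). clock=50
Op 15: insert b.com -> 10.0.0.6 (expiry=50+7=57). clock=50
Op 16: tick 8 -> clock=58. purged={b.com}
Op 17: tick 10 -> clock=68.
Op 18: tick 9 -> clock=77.
lookup b.com: not in cache (expired or never inserted)

Answer: NXDOMAIN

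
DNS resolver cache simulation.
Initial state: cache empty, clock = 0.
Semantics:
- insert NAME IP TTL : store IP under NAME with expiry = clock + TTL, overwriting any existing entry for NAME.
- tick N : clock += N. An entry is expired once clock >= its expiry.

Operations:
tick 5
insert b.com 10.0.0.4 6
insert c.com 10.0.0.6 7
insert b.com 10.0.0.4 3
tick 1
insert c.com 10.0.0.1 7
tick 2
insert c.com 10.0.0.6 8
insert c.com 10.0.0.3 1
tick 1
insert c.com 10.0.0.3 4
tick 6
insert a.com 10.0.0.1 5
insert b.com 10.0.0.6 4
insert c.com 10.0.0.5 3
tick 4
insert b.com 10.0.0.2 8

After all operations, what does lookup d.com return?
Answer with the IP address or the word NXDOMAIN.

Op 1: tick 5 -> clock=5.
Op 2: insert b.com -> 10.0.0.4 (expiry=5+6=11). clock=5
Op 3: insert c.com -> 10.0.0.6 (expiry=5+7=12). clock=5
Op 4: insert b.com -> 10.0.0.4 (expiry=5+3=8). clock=5
Op 5: tick 1 -> clock=6.
Op 6: insert c.com -> 10.0.0.1 (expiry=6+7=13). clock=6
Op 7: tick 2 -> clock=8. purged={b.com}
Op 8: insert c.com -> 10.0.0.6 (expiry=8+8=16). clock=8
Op 9: insert c.com -> 10.0.0.3 (expiry=8+1=9). clock=8
Op 10: tick 1 -> clock=9. purged={c.com}
Op 11: insert c.com -> 10.0.0.3 (expiry=9+4=13). clock=9
Op 12: tick 6 -> clock=15. purged={c.com}
Op 13: insert a.com -> 10.0.0.1 (expiry=15+5=20). clock=15
Op 14: insert b.com -> 10.0.0.6 (expiry=15+4=19). clock=15
Op 15: insert c.com -> 10.0.0.5 (expiry=15+3=18). clock=15
Op 16: tick 4 -> clock=19. purged={b.com,c.com}
Op 17: insert b.com -> 10.0.0.2 (expiry=19+8=27). clock=19
lookup d.com: not in cache (expired or never inserted)

Answer: NXDOMAIN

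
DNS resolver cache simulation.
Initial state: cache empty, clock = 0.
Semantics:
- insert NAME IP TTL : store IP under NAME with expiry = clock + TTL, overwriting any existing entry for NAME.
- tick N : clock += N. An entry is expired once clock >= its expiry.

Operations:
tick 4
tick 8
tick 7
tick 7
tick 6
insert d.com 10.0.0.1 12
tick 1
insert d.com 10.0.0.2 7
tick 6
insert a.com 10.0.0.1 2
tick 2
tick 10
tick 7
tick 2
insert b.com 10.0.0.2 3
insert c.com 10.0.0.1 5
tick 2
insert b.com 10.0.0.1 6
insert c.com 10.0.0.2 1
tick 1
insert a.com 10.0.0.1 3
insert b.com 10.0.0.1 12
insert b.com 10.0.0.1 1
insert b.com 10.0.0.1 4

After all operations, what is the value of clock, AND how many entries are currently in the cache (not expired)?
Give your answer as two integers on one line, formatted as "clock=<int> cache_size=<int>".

Op 1: tick 4 -> clock=4.
Op 2: tick 8 -> clock=12.
Op 3: tick 7 -> clock=19.
Op 4: tick 7 -> clock=26.
Op 5: tick 6 -> clock=32.
Op 6: insert d.com -> 10.0.0.1 (expiry=32+12=44). clock=32
Op 7: tick 1 -> clock=33.
Op 8: insert d.com -> 10.0.0.2 (expiry=33+7=40). clock=33
Op 9: tick 6 -> clock=39.
Op 10: insert a.com -> 10.0.0.1 (expiry=39+2=41). clock=39
Op 11: tick 2 -> clock=41. purged={a.com,d.com}
Op 12: tick 10 -> clock=51.
Op 13: tick 7 -> clock=58.
Op 14: tick 2 -> clock=60.
Op 15: insert b.com -> 10.0.0.2 (expiry=60+3=63). clock=60
Op 16: insert c.com -> 10.0.0.1 (expiry=60+5=65). clock=60
Op 17: tick 2 -> clock=62.
Op 18: insert b.com -> 10.0.0.1 (expiry=62+6=68). clock=62
Op 19: insert c.com -> 10.0.0.2 (expiry=62+1=63). clock=62
Op 20: tick 1 -> clock=63. purged={c.com}
Op 21: insert a.com -> 10.0.0.1 (expiry=63+3=66). clock=63
Op 22: insert b.com -> 10.0.0.1 (expiry=63+12=75). clock=63
Op 23: insert b.com -> 10.0.0.1 (expiry=63+1=64). clock=63
Op 24: insert b.com -> 10.0.0.1 (expiry=63+4=67). clock=63
Final clock = 63
Final cache (unexpired): {a.com,b.com} -> size=2

Answer: clock=63 cache_size=2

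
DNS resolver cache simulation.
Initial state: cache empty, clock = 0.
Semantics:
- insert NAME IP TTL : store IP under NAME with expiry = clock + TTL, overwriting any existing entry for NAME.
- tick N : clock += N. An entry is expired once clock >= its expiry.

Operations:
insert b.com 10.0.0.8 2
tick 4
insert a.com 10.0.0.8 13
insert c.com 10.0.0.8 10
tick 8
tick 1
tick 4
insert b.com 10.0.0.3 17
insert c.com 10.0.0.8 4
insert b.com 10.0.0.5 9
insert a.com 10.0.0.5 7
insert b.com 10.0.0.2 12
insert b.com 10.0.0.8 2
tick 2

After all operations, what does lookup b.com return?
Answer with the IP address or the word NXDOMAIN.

Answer: NXDOMAIN

Derivation:
Op 1: insert b.com -> 10.0.0.8 (expiry=0+2=2). clock=0
Op 2: tick 4 -> clock=4. purged={b.com}
Op 3: insert a.com -> 10.0.0.8 (expiry=4+13=17). clock=4
Op 4: insert c.com -> 10.0.0.8 (expiry=4+10=14). clock=4
Op 5: tick 8 -> clock=12.
Op 6: tick 1 -> clock=13.
Op 7: tick 4 -> clock=17. purged={a.com,c.com}
Op 8: insert b.com -> 10.0.0.3 (expiry=17+17=34). clock=17
Op 9: insert c.com -> 10.0.0.8 (expiry=17+4=21). clock=17
Op 10: insert b.com -> 10.0.0.5 (expiry=17+9=26). clock=17
Op 11: insert a.com -> 10.0.0.5 (expiry=17+7=24). clock=17
Op 12: insert b.com -> 10.0.0.2 (expiry=17+12=29). clock=17
Op 13: insert b.com -> 10.0.0.8 (expiry=17+2=19). clock=17
Op 14: tick 2 -> clock=19. purged={b.com}
lookup b.com: not in cache (expired or never inserted)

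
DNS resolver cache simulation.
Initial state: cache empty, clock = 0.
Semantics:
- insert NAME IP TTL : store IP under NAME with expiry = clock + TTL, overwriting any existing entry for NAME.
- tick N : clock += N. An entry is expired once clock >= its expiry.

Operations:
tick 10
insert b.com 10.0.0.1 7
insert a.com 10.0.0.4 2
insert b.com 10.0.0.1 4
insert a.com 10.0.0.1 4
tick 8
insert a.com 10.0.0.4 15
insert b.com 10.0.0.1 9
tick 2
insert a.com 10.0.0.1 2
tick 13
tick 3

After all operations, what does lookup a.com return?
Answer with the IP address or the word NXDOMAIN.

Op 1: tick 10 -> clock=10.
Op 2: insert b.com -> 10.0.0.1 (expiry=10+7=17). clock=10
Op 3: insert a.com -> 10.0.0.4 (expiry=10+2=12). clock=10
Op 4: insert b.com -> 10.0.0.1 (expiry=10+4=14). clock=10
Op 5: insert a.com -> 10.0.0.1 (expiry=10+4=14). clock=10
Op 6: tick 8 -> clock=18. purged={a.com,b.com}
Op 7: insert a.com -> 10.0.0.4 (expiry=18+15=33). clock=18
Op 8: insert b.com -> 10.0.0.1 (expiry=18+9=27). clock=18
Op 9: tick 2 -> clock=20.
Op 10: insert a.com -> 10.0.0.1 (expiry=20+2=22). clock=20
Op 11: tick 13 -> clock=33. purged={a.com,b.com}
Op 12: tick 3 -> clock=36.
lookup a.com: not in cache (expired or never inserted)

Answer: NXDOMAIN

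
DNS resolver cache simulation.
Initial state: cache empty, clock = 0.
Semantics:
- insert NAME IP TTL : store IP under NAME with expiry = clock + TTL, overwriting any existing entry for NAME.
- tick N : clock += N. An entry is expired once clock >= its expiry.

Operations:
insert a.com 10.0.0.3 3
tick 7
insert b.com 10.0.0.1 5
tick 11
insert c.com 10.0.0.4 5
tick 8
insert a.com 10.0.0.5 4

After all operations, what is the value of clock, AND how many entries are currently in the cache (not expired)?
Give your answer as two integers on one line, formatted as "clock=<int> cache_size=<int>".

Answer: clock=26 cache_size=1

Derivation:
Op 1: insert a.com -> 10.0.0.3 (expiry=0+3=3). clock=0
Op 2: tick 7 -> clock=7. purged={a.com}
Op 3: insert b.com -> 10.0.0.1 (expiry=7+5=12). clock=7
Op 4: tick 11 -> clock=18. purged={b.com}
Op 5: insert c.com -> 10.0.0.4 (expiry=18+5=23). clock=18
Op 6: tick 8 -> clock=26. purged={c.com}
Op 7: insert a.com -> 10.0.0.5 (expiry=26+4=30). clock=26
Final clock = 26
Final cache (unexpired): {a.com} -> size=1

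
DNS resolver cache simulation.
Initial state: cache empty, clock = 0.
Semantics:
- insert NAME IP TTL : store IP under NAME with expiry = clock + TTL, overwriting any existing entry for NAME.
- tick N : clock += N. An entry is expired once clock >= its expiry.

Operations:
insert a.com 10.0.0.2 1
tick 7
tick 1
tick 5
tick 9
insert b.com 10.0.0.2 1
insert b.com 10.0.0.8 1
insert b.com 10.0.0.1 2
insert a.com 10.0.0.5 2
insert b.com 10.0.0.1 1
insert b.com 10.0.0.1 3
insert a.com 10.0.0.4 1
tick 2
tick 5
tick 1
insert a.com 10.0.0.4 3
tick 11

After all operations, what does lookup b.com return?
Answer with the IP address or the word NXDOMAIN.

Answer: NXDOMAIN

Derivation:
Op 1: insert a.com -> 10.0.0.2 (expiry=0+1=1). clock=0
Op 2: tick 7 -> clock=7. purged={a.com}
Op 3: tick 1 -> clock=8.
Op 4: tick 5 -> clock=13.
Op 5: tick 9 -> clock=22.
Op 6: insert b.com -> 10.0.0.2 (expiry=22+1=23). clock=22
Op 7: insert b.com -> 10.0.0.8 (expiry=22+1=23). clock=22
Op 8: insert b.com -> 10.0.0.1 (expiry=22+2=24). clock=22
Op 9: insert a.com -> 10.0.0.5 (expiry=22+2=24). clock=22
Op 10: insert b.com -> 10.0.0.1 (expiry=22+1=23). clock=22
Op 11: insert b.com -> 10.0.0.1 (expiry=22+3=25). clock=22
Op 12: insert a.com -> 10.0.0.4 (expiry=22+1=23). clock=22
Op 13: tick 2 -> clock=24. purged={a.com}
Op 14: tick 5 -> clock=29. purged={b.com}
Op 15: tick 1 -> clock=30.
Op 16: insert a.com -> 10.0.0.4 (expiry=30+3=33). clock=30
Op 17: tick 11 -> clock=41. purged={a.com}
lookup b.com: not in cache (expired or never inserted)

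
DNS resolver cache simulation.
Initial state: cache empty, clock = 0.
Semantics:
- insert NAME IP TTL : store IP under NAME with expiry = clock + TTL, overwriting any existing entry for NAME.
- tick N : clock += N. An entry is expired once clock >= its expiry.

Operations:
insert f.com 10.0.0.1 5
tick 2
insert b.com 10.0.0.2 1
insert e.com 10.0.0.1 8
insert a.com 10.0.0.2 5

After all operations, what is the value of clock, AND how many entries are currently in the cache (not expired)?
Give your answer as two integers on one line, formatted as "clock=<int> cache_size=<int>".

Answer: clock=2 cache_size=4

Derivation:
Op 1: insert f.com -> 10.0.0.1 (expiry=0+5=5). clock=0
Op 2: tick 2 -> clock=2.
Op 3: insert b.com -> 10.0.0.2 (expiry=2+1=3). clock=2
Op 4: insert e.com -> 10.0.0.1 (expiry=2+8=10). clock=2
Op 5: insert a.com -> 10.0.0.2 (expiry=2+5=7). clock=2
Final clock = 2
Final cache (unexpired): {a.com,b.com,e.com,f.com} -> size=4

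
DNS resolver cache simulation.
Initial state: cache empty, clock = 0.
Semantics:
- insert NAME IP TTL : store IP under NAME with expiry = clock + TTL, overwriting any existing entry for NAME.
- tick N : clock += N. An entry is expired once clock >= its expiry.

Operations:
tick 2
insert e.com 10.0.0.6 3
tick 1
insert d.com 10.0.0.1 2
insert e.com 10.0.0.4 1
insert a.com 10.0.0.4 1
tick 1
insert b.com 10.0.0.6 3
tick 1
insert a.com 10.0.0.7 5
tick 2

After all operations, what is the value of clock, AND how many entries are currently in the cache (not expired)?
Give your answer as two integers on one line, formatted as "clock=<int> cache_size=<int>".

Answer: clock=7 cache_size=1

Derivation:
Op 1: tick 2 -> clock=2.
Op 2: insert e.com -> 10.0.0.6 (expiry=2+3=5). clock=2
Op 3: tick 1 -> clock=3.
Op 4: insert d.com -> 10.0.0.1 (expiry=3+2=5). clock=3
Op 5: insert e.com -> 10.0.0.4 (expiry=3+1=4). clock=3
Op 6: insert a.com -> 10.0.0.4 (expiry=3+1=4). clock=3
Op 7: tick 1 -> clock=4. purged={a.com,e.com}
Op 8: insert b.com -> 10.0.0.6 (expiry=4+3=7). clock=4
Op 9: tick 1 -> clock=5. purged={d.com}
Op 10: insert a.com -> 10.0.0.7 (expiry=5+5=10). clock=5
Op 11: tick 2 -> clock=7. purged={b.com}
Final clock = 7
Final cache (unexpired): {a.com} -> size=1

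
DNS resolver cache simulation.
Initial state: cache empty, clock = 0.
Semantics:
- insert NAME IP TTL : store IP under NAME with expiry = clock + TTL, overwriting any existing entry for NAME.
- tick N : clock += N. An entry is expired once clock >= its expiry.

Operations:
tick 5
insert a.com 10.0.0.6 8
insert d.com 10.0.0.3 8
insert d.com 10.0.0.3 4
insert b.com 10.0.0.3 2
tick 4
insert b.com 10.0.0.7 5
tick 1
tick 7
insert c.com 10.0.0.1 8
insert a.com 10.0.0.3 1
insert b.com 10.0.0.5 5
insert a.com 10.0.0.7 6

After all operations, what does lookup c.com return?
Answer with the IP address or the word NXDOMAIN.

Answer: 10.0.0.1

Derivation:
Op 1: tick 5 -> clock=5.
Op 2: insert a.com -> 10.0.0.6 (expiry=5+8=13). clock=5
Op 3: insert d.com -> 10.0.0.3 (expiry=5+8=13). clock=5
Op 4: insert d.com -> 10.0.0.3 (expiry=5+4=9). clock=5
Op 5: insert b.com -> 10.0.0.3 (expiry=5+2=7). clock=5
Op 6: tick 4 -> clock=9. purged={b.com,d.com}
Op 7: insert b.com -> 10.0.0.7 (expiry=9+5=14). clock=9
Op 8: tick 1 -> clock=10.
Op 9: tick 7 -> clock=17. purged={a.com,b.com}
Op 10: insert c.com -> 10.0.0.1 (expiry=17+8=25). clock=17
Op 11: insert a.com -> 10.0.0.3 (expiry=17+1=18). clock=17
Op 12: insert b.com -> 10.0.0.5 (expiry=17+5=22). clock=17
Op 13: insert a.com -> 10.0.0.7 (expiry=17+6=23). clock=17
lookup c.com: present, ip=10.0.0.1 expiry=25 > clock=17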